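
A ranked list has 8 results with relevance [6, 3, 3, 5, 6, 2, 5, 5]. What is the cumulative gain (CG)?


Cumulative Gain = sum of relevance scores
Position 1: rel=6, running sum=6
Position 2: rel=3, running sum=9
Position 3: rel=3, running sum=12
Position 4: rel=5, running sum=17
Position 5: rel=6, running sum=23
Position 6: rel=2, running sum=25
Position 7: rel=5, running sum=30
Position 8: rel=5, running sum=35
CG = 35

35


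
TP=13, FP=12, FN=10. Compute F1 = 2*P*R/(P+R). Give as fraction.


F1 = 2 * P * R / (P + R)
P = TP/(TP+FP) = 13/25 = 13/25
R = TP/(TP+FN) = 13/23 = 13/23
2 * P * R = 2 * 13/25 * 13/23 = 338/575
P + R = 13/25 + 13/23 = 624/575
F1 = 338/575 / 624/575 = 13/24

13/24


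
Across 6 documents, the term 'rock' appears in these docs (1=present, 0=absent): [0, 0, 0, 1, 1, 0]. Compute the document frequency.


Checking each document for 'rock':
Doc 1: absent
Doc 2: absent
Doc 3: absent
Doc 4: present
Doc 5: present
Doc 6: absent
df = sum of presences = 0 + 0 + 0 + 1 + 1 + 0 = 2

2


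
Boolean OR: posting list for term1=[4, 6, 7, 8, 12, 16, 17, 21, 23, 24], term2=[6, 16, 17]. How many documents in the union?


Boolean OR: find union of posting lists
term1 docs: [4, 6, 7, 8, 12, 16, 17, 21, 23, 24]
term2 docs: [6, 16, 17]
Union: [4, 6, 7, 8, 12, 16, 17, 21, 23, 24]
|union| = 10

10


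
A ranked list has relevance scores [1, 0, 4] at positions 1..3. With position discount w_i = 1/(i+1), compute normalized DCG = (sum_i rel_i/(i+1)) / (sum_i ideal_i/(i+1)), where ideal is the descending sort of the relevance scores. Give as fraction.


Position discount weights w_i = 1/(i+1) for i=1..3:
Weights = [1/2, 1/3, 1/4]
Actual relevance: [1, 0, 4]
DCG = 1/2 + 0/3 + 4/4 = 3/2
Ideal relevance (sorted desc): [4, 1, 0]
Ideal DCG = 4/2 + 1/3 + 0/4 = 7/3
nDCG = DCG / ideal_DCG = 3/2 / 7/3 = 9/14

9/14


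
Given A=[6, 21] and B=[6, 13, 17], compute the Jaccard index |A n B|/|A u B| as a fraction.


A intersect B = [6]
|A intersect B| = 1
A union B = [6, 13, 17, 21]
|A union B| = 4
Jaccard = 1/4 = 1/4

1/4


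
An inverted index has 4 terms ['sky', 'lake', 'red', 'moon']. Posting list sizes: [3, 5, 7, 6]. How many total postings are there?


Summing posting list sizes:
'sky': 3 postings
'lake': 5 postings
'red': 7 postings
'moon': 6 postings
Total = 3 + 5 + 7 + 6 = 21

21


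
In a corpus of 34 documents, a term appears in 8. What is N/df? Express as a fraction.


IDF ratio = N / df
= 34 / 8
= 17/4

17/4


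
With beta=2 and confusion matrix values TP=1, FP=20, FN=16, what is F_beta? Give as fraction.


P = TP/(TP+FP) = 1/21 = 1/21
R = TP/(TP+FN) = 1/17 = 1/17
beta^2 = 2^2 = 4
(1 + beta^2) = 5
Numerator = (1+beta^2)*P*R = 5/357
Denominator = beta^2*P + R = 4/21 + 1/17 = 89/357
F_beta = 5/89

5/89


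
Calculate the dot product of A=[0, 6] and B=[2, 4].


Dot product = sum of element-wise products
A[0]*B[0] = 0*2 = 0
A[1]*B[1] = 6*4 = 24
Sum = 0 + 24 = 24

24


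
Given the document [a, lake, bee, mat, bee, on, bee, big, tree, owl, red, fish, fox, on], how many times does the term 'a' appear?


Document has 14 words
Scanning for 'a':
Found at positions: [0]
Count = 1

1


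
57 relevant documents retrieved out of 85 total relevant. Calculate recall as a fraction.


Recall = retrieved_relevant / total_relevant
= 57 / 85
= 57 / (57 + 28)
= 57/85

57/85


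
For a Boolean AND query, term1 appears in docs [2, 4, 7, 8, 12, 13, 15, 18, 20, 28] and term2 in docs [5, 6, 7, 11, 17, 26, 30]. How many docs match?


Boolean AND: find intersection of posting lists
term1 docs: [2, 4, 7, 8, 12, 13, 15, 18, 20, 28]
term2 docs: [5, 6, 7, 11, 17, 26, 30]
Intersection: [7]
|intersection| = 1

1


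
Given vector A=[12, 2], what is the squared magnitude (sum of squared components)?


|A|^2 = sum of squared components
A[0]^2 = 12^2 = 144
A[1]^2 = 2^2 = 4
Sum = 144 + 4 = 148

148


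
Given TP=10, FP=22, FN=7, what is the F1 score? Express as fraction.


F1 = 2 * P * R / (P + R)
P = TP/(TP+FP) = 10/32 = 5/16
R = TP/(TP+FN) = 10/17 = 10/17
2 * P * R = 2 * 5/16 * 10/17 = 25/68
P + R = 5/16 + 10/17 = 245/272
F1 = 25/68 / 245/272 = 20/49

20/49


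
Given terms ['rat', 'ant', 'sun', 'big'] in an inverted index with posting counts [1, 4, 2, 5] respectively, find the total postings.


Summing posting list sizes:
'rat': 1 postings
'ant': 4 postings
'sun': 2 postings
'big': 5 postings
Total = 1 + 4 + 2 + 5 = 12

12


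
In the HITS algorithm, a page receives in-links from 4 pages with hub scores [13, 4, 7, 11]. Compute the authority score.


Authority = sum of hub scores of in-linkers
In-link 1: hub score = 13
In-link 2: hub score = 4
In-link 3: hub score = 7
In-link 4: hub score = 11
Authority = 13 + 4 + 7 + 11 = 35

35


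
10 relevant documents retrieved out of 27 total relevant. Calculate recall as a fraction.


Recall = retrieved_relevant / total_relevant
= 10 / 27
= 10 / (10 + 17)
= 10/27

10/27


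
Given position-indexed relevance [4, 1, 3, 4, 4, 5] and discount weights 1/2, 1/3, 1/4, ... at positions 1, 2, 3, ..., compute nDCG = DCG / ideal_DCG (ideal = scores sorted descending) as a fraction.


Position discount weights w_i = 1/(i+1) for i=1..6:
Weights = [1/2, 1/3, 1/4, 1/5, 1/6, 1/7]
Actual relevance: [4, 1, 3, 4, 4, 5]
DCG = 4/2 + 1/3 + 3/4 + 4/5 + 4/6 + 5/7 = 737/140
Ideal relevance (sorted desc): [5, 4, 4, 4, 3, 1]
Ideal DCG = 5/2 + 4/3 + 4/4 + 4/5 + 3/6 + 1/7 = 659/105
nDCG = DCG / ideal_DCG = 737/140 / 659/105 = 2211/2636

2211/2636


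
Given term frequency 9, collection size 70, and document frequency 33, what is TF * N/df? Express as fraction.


TF * (N/df)
= 9 * (70/33)
= 9 * 70/33
= 210/11

210/11


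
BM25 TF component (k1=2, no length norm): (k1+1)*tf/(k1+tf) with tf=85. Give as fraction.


BM25 TF component = (k1+1)*tf / (k1+tf)
k1 = 2, tf = 85
Numerator = (2+1)*85 = 255
Denominator = 2 + 85 = 87
= 255/87 = 85/29

85/29


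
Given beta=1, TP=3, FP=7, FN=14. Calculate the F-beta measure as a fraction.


P = TP/(TP+FP) = 3/10 = 3/10
R = TP/(TP+FN) = 3/17 = 3/17
beta^2 = 1^2 = 1
(1 + beta^2) = 2
Numerator = (1+beta^2)*P*R = 9/85
Denominator = beta^2*P + R = 3/10 + 3/17 = 81/170
F_beta = 2/9

2/9


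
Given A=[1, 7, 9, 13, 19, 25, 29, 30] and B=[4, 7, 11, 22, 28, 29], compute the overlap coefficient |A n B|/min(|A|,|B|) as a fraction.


A intersect B = [7, 29]
|A intersect B| = 2
min(|A|, |B|) = min(8, 6) = 6
Overlap = 2 / 6 = 1/3

1/3


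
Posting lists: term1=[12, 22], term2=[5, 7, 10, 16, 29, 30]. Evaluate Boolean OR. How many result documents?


Boolean OR: find union of posting lists
term1 docs: [12, 22]
term2 docs: [5, 7, 10, 16, 29, 30]
Union: [5, 7, 10, 12, 16, 22, 29, 30]
|union| = 8

8


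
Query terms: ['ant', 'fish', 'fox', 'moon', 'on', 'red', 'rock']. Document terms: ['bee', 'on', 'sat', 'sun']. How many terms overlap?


Query terms: ['ant', 'fish', 'fox', 'moon', 'on', 'red', 'rock']
Document terms: ['bee', 'on', 'sat', 'sun']
Common terms: ['on']
Overlap count = 1

1


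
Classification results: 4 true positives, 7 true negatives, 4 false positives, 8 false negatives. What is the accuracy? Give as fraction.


Accuracy = (TP + TN) / (TP + TN + FP + FN)
TP + TN = 4 + 7 = 11
Total = 4 + 7 + 4 + 8 = 23
Accuracy = 11 / 23 = 11/23

11/23


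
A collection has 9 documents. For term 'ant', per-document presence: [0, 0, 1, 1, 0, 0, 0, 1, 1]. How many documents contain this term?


Checking each document for 'ant':
Doc 1: absent
Doc 2: absent
Doc 3: present
Doc 4: present
Doc 5: absent
Doc 6: absent
Doc 7: absent
Doc 8: present
Doc 9: present
df = sum of presences = 0 + 0 + 1 + 1 + 0 + 0 + 0 + 1 + 1 = 4

4


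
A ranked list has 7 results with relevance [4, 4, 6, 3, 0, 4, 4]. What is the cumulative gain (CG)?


Cumulative Gain = sum of relevance scores
Position 1: rel=4, running sum=4
Position 2: rel=4, running sum=8
Position 3: rel=6, running sum=14
Position 4: rel=3, running sum=17
Position 5: rel=0, running sum=17
Position 6: rel=4, running sum=21
Position 7: rel=4, running sum=25
CG = 25

25


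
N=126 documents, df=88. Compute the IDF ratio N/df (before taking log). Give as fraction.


IDF ratio = N / df
= 126 / 88
= 63/44

63/44


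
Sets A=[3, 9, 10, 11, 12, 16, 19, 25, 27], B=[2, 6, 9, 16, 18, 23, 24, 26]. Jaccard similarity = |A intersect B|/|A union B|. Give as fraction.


A intersect B = [9, 16]
|A intersect B| = 2
A union B = [2, 3, 6, 9, 10, 11, 12, 16, 18, 19, 23, 24, 25, 26, 27]
|A union B| = 15
Jaccard = 2/15 = 2/15

2/15


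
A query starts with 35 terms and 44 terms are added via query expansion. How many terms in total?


Original terms: 35
Expansion terms: 44
Total = 35 + 44 = 79

79


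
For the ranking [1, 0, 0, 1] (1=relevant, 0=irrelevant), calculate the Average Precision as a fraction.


Computing P@k for each relevant position:
Position 1: relevant, P@1 = 1/1 = 1
Position 2: not relevant
Position 3: not relevant
Position 4: relevant, P@4 = 2/4 = 1/2
Sum of P@k = 1 + 1/2 = 3/2
AP = 3/2 / 2 = 3/4

3/4


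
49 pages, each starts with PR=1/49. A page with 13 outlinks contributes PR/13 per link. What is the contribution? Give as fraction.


Initial PR = 1/49 = 1/49
Outlinks = 13
Contribution per link = PR / outlinks
= 1/49 / 13
= 1/637

1/637


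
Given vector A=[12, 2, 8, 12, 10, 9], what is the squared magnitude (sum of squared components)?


|A|^2 = sum of squared components
A[0]^2 = 12^2 = 144
A[1]^2 = 2^2 = 4
A[2]^2 = 8^2 = 64
A[3]^2 = 12^2 = 144
A[4]^2 = 10^2 = 100
A[5]^2 = 9^2 = 81
Sum = 144 + 4 + 64 + 144 + 100 + 81 = 537

537


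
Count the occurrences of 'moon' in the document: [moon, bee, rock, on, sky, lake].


Document has 6 words
Scanning for 'moon':
Found at positions: [0]
Count = 1

1


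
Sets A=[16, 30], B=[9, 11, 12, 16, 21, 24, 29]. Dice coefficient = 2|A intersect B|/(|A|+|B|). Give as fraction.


A intersect B = [16]
|A intersect B| = 1
|A| = 2, |B| = 7
Dice = 2*1 / (2+7)
= 2 / 9 = 2/9

2/9


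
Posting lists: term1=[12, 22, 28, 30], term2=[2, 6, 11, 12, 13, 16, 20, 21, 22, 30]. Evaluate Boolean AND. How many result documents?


Boolean AND: find intersection of posting lists
term1 docs: [12, 22, 28, 30]
term2 docs: [2, 6, 11, 12, 13, 16, 20, 21, 22, 30]
Intersection: [12, 22, 30]
|intersection| = 3

3


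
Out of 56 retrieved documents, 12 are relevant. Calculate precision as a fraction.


Precision = relevant_retrieved / total_retrieved
= 12 / 56
= 12 / (12 + 44)
= 3/14

3/14


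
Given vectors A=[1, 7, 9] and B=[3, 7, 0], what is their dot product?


Dot product = sum of element-wise products
A[0]*B[0] = 1*3 = 3
A[1]*B[1] = 7*7 = 49
A[2]*B[2] = 9*0 = 0
Sum = 3 + 49 + 0 = 52

52


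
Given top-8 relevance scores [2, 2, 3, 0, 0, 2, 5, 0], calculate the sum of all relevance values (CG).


Cumulative Gain = sum of relevance scores
Position 1: rel=2, running sum=2
Position 2: rel=2, running sum=4
Position 3: rel=3, running sum=7
Position 4: rel=0, running sum=7
Position 5: rel=0, running sum=7
Position 6: rel=2, running sum=9
Position 7: rel=5, running sum=14
Position 8: rel=0, running sum=14
CG = 14

14


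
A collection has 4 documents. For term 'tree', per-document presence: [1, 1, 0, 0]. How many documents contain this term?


Checking each document for 'tree':
Doc 1: present
Doc 2: present
Doc 3: absent
Doc 4: absent
df = sum of presences = 1 + 1 + 0 + 0 = 2

2


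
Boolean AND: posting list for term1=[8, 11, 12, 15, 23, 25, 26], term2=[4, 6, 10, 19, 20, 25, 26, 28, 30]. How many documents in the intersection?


Boolean AND: find intersection of posting lists
term1 docs: [8, 11, 12, 15, 23, 25, 26]
term2 docs: [4, 6, 10, 19, 20, 25, 26, 28, 30]
Intersection: [25, 26]
|intersection| = 2

2


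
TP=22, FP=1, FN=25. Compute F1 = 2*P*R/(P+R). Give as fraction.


F1 = 2 * P * R / (P + R)
P = TP/(TP+FP) = 22/23 = 22/23
R = TP/(TP+FN) = 22/47 = 22/47
2 * P * R = 2 * 22/23 * 22/47 = 968/1081
P + R = 22/23 + 22/47 = 1540/1081
F1 = 968/1081 / 1540/1081 = 22/35

22/35


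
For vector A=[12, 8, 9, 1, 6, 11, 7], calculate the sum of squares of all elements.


|A|^2 = sum of squared components
A[0]^2 = 12^2 = 144
A[1]^2 = 8^2 = 64
A[2]^2 = 9^2 = 81
A[3]^2 = 1^2 = 1
A[4]^2 = 6^2 = 36
A[5]^2 = 11^2 = 121
A[6]^2 = 7^2 = 49
Sum = 144 + 64 + 81 + 1 + 36 + 121 + 49 = 496

496


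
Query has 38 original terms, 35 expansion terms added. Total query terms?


Original terms: 38
Expansion terms: 35
Total = 38 + 35 = 73

73


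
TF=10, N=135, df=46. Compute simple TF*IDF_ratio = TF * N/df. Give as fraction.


TF * (N/df)
= 10 * (135/46)
= 10 * 135/46
= 675/23

675/23


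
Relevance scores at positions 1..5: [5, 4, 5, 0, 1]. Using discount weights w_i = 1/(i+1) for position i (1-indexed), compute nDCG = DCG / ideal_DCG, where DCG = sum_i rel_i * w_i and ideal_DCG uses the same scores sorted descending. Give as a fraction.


Position discount weights w_i = 1/(i+1) for i=1..5:
Weights = [1/2, 1/3, 1/4, 1/5, 1/6]
Actual relevance: [5, 4, 5, 0, 1]
DCG = 5/2 + 4/3 + 5/4 + 0/5 + 1/6 = 21/4
Ideal relevance (sorted desc): [5, 5, 4, 1, 0]
Ideal DCG = 5/2 + 5/3 + 4/4 + 1/5 + 0/6 = 161/30
nDCG = DCG / ideal_DCG = 21/4 / 161/30 = 45/46

45/46


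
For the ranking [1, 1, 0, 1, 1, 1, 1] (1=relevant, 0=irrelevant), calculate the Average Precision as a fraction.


Computing P@k for each relevant position:
Position 1: relevant, P@1 = 1/1 = 1
Position 2: relevant, P@2 = 2/2 = 1
Position 3: not relevant
Position 4: relevant, P@4 = 3/4 = 3/4
Position 5: relevant, P@5 = 4/5 = 4/5
Position 6: relevant, P@6 = 5/6 = 5/6
Position 7: relevant, P@7 = 6/7 = 6/7
Sum of P@k = 1 + 1 + 3/4 + 4/5 + 5/6 + 6/7 = 2201/420
AP = 2201/420 / 6 = 2201/2520

2201/2520


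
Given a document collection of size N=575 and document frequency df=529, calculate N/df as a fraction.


IDF ratio = N / df
= 575 / 529
= 25/23

25/23


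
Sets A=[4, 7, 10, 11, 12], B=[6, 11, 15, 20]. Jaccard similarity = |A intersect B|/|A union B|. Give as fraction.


A intersect B = [11]
|A intersect B| = 1
A union B = [4, 6, 7, 10, 11, 12, 15, 20]
|A union B| = 8
Jaccard = 1/8 = 1/8

1/8


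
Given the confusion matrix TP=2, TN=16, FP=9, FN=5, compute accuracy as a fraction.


Accuracy = (TP + TN) / (TP + TN + FP + FN)
TP + TN = 2 + 16 = 18
Total = 2 + 16 + 9 + 5 = 32
Accuracy = 18 / 32 = 9/16

9/16


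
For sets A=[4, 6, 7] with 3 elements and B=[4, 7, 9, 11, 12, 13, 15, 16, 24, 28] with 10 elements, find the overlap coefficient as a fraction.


A intersect B = [4, 7]
|A intersect B| = 2
min(|A|, |B|) = min(3, 10) = 3
Overlap = 2 / 3 = 2/3

2/3


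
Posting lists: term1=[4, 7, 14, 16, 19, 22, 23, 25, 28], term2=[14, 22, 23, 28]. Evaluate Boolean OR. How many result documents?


Boolean OR: find union of posting lists
term1 docs: [4, 7, 14, 16, 19, 22, 23, 25, 28]
term2 docs: [14, 22, 23, 28]
Union: [4, 7, 14, 16, 19, 22, 23, 25, 28]
|union| = 9

9


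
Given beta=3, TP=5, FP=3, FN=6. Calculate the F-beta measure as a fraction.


P = TP/(TP+FP) = 5/8 = 5/8
R = TP/(TP+FN) = 5/11 = 5/11
beta^2 = 3^2 = 9
(1 + beta^2) = 10
Numerator = (1+beta^2)*P*R = 125/44
Denominator = beta^2*P + R = 45/8 + 5/11 = 535/88
F_beta = 50/107

50/107


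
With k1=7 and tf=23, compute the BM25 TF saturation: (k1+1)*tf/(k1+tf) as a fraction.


BM25 TF component = (k1+1)*tf / (k1+tf)
k1 = 7, tf = 23
Numerator = (7+1)*23 = 184
Denominator = 7 + 23 = 30
= 184/30 = 92/15

92/15


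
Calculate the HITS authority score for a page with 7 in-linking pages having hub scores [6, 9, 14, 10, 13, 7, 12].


Authority = sum of hub scores of in-linkers
In-link 1: hub score = 6
In-link 2: hub score = 9
In-link 3: hub score = 14
In-link 4: hub score = 10
In-link 5: hub score = 13
In-link 6: hub score = 7
In-link 7: hub score = 12
Authority = 6 + 9 + 14 + 10 + 13 + 7 + 12 = 71

71


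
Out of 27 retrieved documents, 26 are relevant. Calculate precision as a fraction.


Precision = relevant_retrieved / total_retrieved
= 26 / 27
= 26 / (26 + 1)
= 26/27

26/27


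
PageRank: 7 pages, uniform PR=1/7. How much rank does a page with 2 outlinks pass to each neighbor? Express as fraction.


Initial PR = 1/7 = 1/7
Outlinks = 2
Contribution per link = PR / outlinks
= 1/7 / 2
= 1/14

1/14


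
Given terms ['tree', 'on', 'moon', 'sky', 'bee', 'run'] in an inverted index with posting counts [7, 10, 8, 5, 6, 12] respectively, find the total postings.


Summing posting list sizes:
'tree': 7 postings
'on': 10 postings
'moon': 8 postings
'sky': 5 postings
'bee': 6 postings
'run': 12 postings
Total = 7 + 10 + 8 + 5 + 6 + 12 = 48

48


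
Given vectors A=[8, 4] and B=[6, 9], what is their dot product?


Dot product = sum of element-wise products
A[0]*B[0] = 8*6 = 48
A[1]*B[1] = 4*9 = 36
Sum = 48 + 36 = 84

84


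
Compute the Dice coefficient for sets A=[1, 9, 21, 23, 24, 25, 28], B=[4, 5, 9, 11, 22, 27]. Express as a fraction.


A intersect B = [9]
|A intersect B| = 1
|A| = 7, |B| = 6
Dice = 2*1 / (7+6)
= 2 / 13 = 2/13

2/13


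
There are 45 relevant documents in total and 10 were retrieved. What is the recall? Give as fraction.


Recall = retrieved_relevant / total_relevant
= 10 / 45
= 10 / (10 + 35)
= 2/9

2/9


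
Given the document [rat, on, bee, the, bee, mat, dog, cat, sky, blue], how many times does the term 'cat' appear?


Document has 10 words
Scanning for 'cat':
Found at positions: [7]
Count = 1

1


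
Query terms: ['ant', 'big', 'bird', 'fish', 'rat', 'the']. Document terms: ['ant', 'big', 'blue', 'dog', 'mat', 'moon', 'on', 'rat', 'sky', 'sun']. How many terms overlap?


Query terms: ['ant', 'big', 'bird', 'fish', 'rat', 'the']
Document terms: ['ant', 'big', 'blue', 'dog', 'mat', 'moon', 'on', 'rat', 'sky', 'sun']
Common terms: ['ant', 'big', 'rat']
Overlap count = 3

3


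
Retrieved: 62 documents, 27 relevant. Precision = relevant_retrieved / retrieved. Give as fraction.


Precision = relevant_retrieved / total_retrieved
= 27 / 62
= 27 / (27 + 35)
= 27/62

27/62


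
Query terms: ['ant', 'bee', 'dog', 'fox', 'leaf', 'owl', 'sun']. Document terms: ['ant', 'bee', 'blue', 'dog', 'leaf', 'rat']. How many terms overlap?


Query terms: ['ant', 'bee', 'dog', 'fox', 'leaf', 'owl', 'sun']
Document terms: ['ant', 'bee', 'blue', 'dog', 'leaf', 'rat']
Common terms: ['ant', 'bee', 'dog', 'leaf']
Overlap count = 4

4


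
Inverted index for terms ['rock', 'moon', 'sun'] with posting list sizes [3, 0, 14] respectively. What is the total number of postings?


Summing posting list sizes:
'rock': 3 postings
'moon': 0 postings
'sun': 14 postings
Total = 3 + 0 + 14 = 17

17


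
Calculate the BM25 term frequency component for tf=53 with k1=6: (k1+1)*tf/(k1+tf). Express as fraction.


BM25 TF component = (k1+1)*tf / (k1+tf)
k1 = 6, tf = 53
Numerator = (6+1)*53 = 371
Denominator = 6 + 53 = 59
= 371/59 = 371/59

371/59


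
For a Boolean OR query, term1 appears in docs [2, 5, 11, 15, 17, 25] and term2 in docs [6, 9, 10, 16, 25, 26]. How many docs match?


Boolean OR: find union of posting lists
term1 docs: [2, 5, 11, 15, 17, 25]
term2 docs: [6, 9, 10, 16, 25, 26]
Union: [2, 5, 6, 9, 10, 11, 15, 16, 17, 25, 26]
|union| = 11

11


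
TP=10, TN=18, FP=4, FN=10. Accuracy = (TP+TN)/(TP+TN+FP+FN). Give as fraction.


Accuracy = (TP + TN) / (TP + TN + FP + FN)
TP + TN = 10 + 18 = 28
Total = 10 + 18 + 4 + 10 = 42
Accuracy = 28 / 42 = 2/3

2/3


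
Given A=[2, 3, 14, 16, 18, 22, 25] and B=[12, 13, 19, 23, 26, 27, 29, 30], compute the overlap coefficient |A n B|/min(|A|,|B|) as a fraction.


A intersect B = []
|A intersect B| = 0
min(|A|, |B|) = min(7, 8) = 7
Overlap = 0 / 7 = 0

0


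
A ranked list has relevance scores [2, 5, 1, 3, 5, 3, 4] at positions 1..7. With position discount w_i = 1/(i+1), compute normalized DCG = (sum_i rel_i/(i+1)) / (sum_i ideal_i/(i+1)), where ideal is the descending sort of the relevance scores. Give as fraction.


Position discount weights w_i = 1/(i+1) for i=1..7:
Weights = [1/2, 1/3, 1/4, 1/5, 1/6, 1/7, 1/8]
Actual relevance: [2, 5, 1, 3, 5, 3, 4]
DCG = 2/2 + 5/3 + 1/4 + 3/5 + 5/6 + 3/7 + 4/8 = 739/140
Ideal relevance (sorted desc): [5, 5, 4, 3, 3, 2, 1]
Ideal DCG = 5/2 + 5/3 + 4/4 + 3/5 + 3/6 + 2/7 + 1/8 = 5609/840
nDCG = DCG / ideal_DCG = 739/140 / 5609/840 = 4434/5609

4434/5609


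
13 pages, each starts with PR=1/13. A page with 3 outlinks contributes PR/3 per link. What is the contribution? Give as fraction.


Initial PR = 1/13 = 1/13
Outlinks = 3
Contribution per link = PR / outlinks
= 1/13 / 3
= 1/39

1/39


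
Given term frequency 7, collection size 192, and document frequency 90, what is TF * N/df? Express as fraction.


TF * (N/df)
= 7 * (192/90)
= 7 * 32/15
= 224/15

224/15


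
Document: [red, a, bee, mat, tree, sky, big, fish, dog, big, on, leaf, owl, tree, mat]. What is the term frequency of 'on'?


Document has 15 words
Scanning for 'on':
Found at positions: [10]
Count = 1

1


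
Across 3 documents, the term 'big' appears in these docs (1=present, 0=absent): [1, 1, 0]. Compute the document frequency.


Checking each document for 'big':
Doc 1: present
Doc 2: present
Doc 3: absent
df = sum of presences = 1 + 1 + 0 = 2

2


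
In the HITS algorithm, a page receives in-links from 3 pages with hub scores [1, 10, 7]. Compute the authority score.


Authority = sum of hub scores of in-linkers
In-link 1: hub score = 1
In-link 2: hub score = 10
In-link 3: hub score = 7
Authority = 1 + 10 + 7 = 18

18


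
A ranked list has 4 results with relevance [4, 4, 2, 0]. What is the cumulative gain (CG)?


Cumulative Gain = sum of relevance scores
Position 1: rel=4, running sum=4
Position 2: rel=4, running sum=8
Position 3: rel=2, running sum=10
Position 4: rel=0, running sum=10
CG = 10

10


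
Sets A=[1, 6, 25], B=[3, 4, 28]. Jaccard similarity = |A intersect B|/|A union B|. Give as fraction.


A intersect B = []
|A intersect B| = 0
A union B = [1, 3, 4, 6, 25, 28]
|A union B| = 6
Jaccard = 0/6 = 0

0


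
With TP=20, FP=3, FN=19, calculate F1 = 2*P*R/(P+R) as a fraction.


F1 = 2 * P * R / (P + R)
P = TP/(TP+FP) = 20/23 = 20/23
R = TP/(TP+FN) = 20/39 = 20/39
2 * P * R = 2 * 20/23 * 20/39 = 800/897
P + R = 20/23 + 20/39 = 1240/897
F1 = 800/897 / 1240/897 = 20/31

20/31


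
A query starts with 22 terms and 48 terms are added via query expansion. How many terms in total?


Original terms: 22
Expansion terms: 48
Total = 22 + 48 = 70

70


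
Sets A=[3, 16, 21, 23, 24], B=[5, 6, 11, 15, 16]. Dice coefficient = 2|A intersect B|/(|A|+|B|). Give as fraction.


A intersect B = [16]
|A intersect B| = 1
|A| = 5, |B| = 5
Dice = 2*1 / (5+5)
= 2 / 10 = 1/5

1/5


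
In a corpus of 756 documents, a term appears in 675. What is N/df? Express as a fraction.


IDF ratio = N / df
= 756 / 675
= 28/25

28/25


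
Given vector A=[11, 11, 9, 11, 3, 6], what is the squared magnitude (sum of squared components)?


|A|^2 = sum of squared components
A[0]^2 = 11^2 = 121
A[1]^2 = 11^2 = 121
A[2]^2 = 9^2 = 81
A[3]^2 = 11^2 = 121
A[4]^2 = 3^2 = 9
A[5]^2 = 6^2 = 36
Sum = 121 + 121 + 81 + 121 + 9 + 36 = 489

489


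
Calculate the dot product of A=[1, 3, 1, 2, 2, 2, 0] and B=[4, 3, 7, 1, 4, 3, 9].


Dot product = sum of element-wise products
A[0]*B[0] = 1*4 = 4
A[1]*B[1] = 3*3 = 9
A[2]*B[2] = 1*7 = 7
A[3]*B[3] = 2*1 = 2
A[4]*B[4] = 2*4 = 8
A[5]*B[5] = 2*3 = 6
A[6]*B[6] = 0*9 = 0
Sum = 4 + 9 + 7 + 2 + 8 + 6 + 0 = 36

36


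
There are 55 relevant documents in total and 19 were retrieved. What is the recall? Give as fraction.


Recall = retrieved_relevant / total_relevant
= 19 / 55
= 19 / (19 + 36)
= 19/55

19/55


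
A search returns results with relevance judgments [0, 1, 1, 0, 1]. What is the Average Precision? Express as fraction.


Computing P@k for each relevant position:
Position 1: not relevant
Position 2: relevant, P@2 = 1/2 = 1/2
Position 3: relevant, P@3 = 2/3 = 2/3
Position 4: not relevant
Position 5: relevant, P@5 = 3/5 = 3/5
Sum of P@k = 1/2 + 2/3 + 3/5 = 53/30
AP = 53/30 / 3 = 53/90

53/90


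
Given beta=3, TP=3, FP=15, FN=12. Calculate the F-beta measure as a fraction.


P = TP/(TP+FP) = 3/18 = 1/6
R = TP/(TP+FN) = 3/15 = 1/5
beta^2 = 3^2 = 9
(1 + beta^2) = 10
Numerator = (1+beta^2)*P*R = 1/3
Denominator = beta^2*P + R = 3/2 + 1/5 = 17/10
F_beta = 10/51

10/51


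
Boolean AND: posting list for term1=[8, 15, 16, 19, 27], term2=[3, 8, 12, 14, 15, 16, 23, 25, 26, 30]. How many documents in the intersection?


Boolean AND: find intersection of posting lists
term1 docs: [8, 15, 16, 19, 27]
term2 docs: [3, 8, 12, 14, 15, 16, 23, 25, 26, 30]
Intersection: [8, 15, 16]
|intersection| = 3

3


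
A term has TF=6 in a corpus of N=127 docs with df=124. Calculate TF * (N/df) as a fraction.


TF * (N/df)
= 6 * (127/124)
= 6 * 127/124
= 381/62

381/62


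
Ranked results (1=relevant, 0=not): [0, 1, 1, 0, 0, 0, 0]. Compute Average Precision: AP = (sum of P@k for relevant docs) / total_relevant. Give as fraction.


Computing P@k for each relevant position:
Position 1: not relevant
Position 2: relevant, P@2 = 1/2 = 1/2
Position 3: relevant, P@3 = 2/3 = 2/3
Position 4: not relevant
Position 5: not relevant
Position 6: not relevant
Position 7: not relevant
Sum of P@k = 1/2 + 2/3 = 7/6
AP = 7/6 / 2 = 7/12

7/12


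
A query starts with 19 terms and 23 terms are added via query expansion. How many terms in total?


Original terms: 19
Expansion terms: 23
Total = 19 + 23 = 42

42


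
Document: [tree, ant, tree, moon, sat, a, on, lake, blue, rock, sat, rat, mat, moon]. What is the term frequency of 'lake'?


Document has 14 words
Scanning for 'lake':
Found at positions: [7]
Count = 1

1


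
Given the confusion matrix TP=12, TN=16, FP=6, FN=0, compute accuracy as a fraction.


Accuracy = (TP + TN) / (TP + TN + FP + FN)
TP + TN = 12 + 16 = 28
Total = 12 + 16 + 6 + 0 = 34
Accuracy = 28 / 34 = 14/17

14/17


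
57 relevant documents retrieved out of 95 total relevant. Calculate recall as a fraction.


Recall = retrieved_relevant / total_relevant
= 57 / 95
= 57 / (57 + 38)
= 3/5

3/5


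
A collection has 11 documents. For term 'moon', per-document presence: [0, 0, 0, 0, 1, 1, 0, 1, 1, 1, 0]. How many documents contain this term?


Checking each document for 'moon':
Doc 1: absent
Doc 2: absent
Doc 3: absent
Doc 4: absent
Doc 5: present
Doc 6: present
Doc 7: absent
Doc 8: present
Doc 9: present
Doc 10: present
Doc 11: absent
df = sum of presences = 0 + 0 + 0 + 0 + 1 + 1 + 0 + 1 + 1 + 1 + 0 = 5

5


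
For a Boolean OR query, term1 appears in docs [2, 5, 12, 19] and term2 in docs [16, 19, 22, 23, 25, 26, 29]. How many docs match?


Boolean OR: find union of posting lists
term1 docs: [2, 5, 12, 19]
term2 docs: [16, 19, 22, 23, 25, 26, 29]
Union: [2, 5, 12, 16, 19, 22, 23, 25, 26, 29]
|union| = 10

10


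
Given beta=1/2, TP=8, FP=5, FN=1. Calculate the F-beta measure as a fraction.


P = TP/(TP+FP) = 8/13 = 8/13
R = TP/(TP+FN) = 8/9 = 8/9
beta^2 = 1/2^2 = 1/4
(1 + beta^2) = 5/4
Numerator = (1+beta^2)*P*R = 80/117
Denominator = beta^2*P + R = 2/13 + 8/9 = 122/117
F_beta = 40/61

40/61


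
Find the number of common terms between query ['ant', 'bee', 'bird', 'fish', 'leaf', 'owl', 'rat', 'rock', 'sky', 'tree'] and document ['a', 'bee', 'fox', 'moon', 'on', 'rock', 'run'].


Query terms: ['ant', 'bee', 'bird', 'fish', 'leaf', 'owl', 'rat', 'rock', 'sky', 'tree']
Document terms: ['a', 'bee', 'fox', 'moon', 'on', 'rock', 'run']
Common terms: ['bee', 'rock']
Overlap count = 2

2


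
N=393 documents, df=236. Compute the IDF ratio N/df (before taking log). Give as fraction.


IDF ratio = N / df
= 393 / 236
= 393/236

393/236


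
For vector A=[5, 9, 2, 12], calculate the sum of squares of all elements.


|A|^2 = sum of squared components
A[0]^2 = 5^2 = 25
A[1]^2 = 9^2 = 81
A[2]^2 = 2^2 = 4
A[3]^2 = 12^2 = 144
Sum = 25 + 81 + 4 + 144 = 254

254


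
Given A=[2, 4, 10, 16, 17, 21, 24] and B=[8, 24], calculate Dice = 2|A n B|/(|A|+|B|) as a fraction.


A intersect B = [24]
|A intersect B| = 1
|A| = 7, |B| = 2
Dice = 2*1 / (7+2)
= 2 / 9 = 2/9

2/9


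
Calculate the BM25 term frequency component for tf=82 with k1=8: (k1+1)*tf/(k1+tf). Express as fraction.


BM25 TF component = (k1+1)*tf / (k1+tf)
k1 = 8, tf = 82
Numerator = (8+1)*82 = 738
Denominator = 8 + 82 = 90
= 738/90 = 41/5

41/5


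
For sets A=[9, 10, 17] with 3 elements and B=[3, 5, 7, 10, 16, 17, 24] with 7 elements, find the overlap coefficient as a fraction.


A intersect B = [10, 17]
|A intersect B| = 2
min(|A|, |B|) = min(3, 7) = 3
Overlap = 2 / 3 = 2/3

2/3


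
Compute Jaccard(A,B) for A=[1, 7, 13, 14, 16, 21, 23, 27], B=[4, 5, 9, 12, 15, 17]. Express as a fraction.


A intersect B = []
|A intersect B| = 0
A union B = [1, 4, 5, 7, 9, 12, 13, 14, 15, 16, 17, 21, 23, 27]
|A union B| = 14
Jaccard = 0/14 = 0

0


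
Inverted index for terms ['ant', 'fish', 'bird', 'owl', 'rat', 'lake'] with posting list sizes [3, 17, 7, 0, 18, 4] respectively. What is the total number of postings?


Summing posting list sizes:
'ant': 3 postings
'fish': 17 postings
'bird': 7 postings
'owl': 0 postings
'rat': 18 postings
'lake': 4 postings
Total = 3 + 17 + 7 + 0 + 18 + 4 = 49

49


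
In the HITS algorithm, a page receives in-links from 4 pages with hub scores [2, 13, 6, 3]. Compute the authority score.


Authority = sum of hub scores of in-linkers
In-link 1: hub score = 2
In-link 2: hub score = 13
In-link 3: hub score = 6
In-link 4: hub score = 3
Authority = 2 + 13 + 6 + 3 = 24

24


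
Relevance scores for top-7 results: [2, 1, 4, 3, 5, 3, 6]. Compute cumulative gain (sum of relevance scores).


Cumulative Gain = sum of relevance scores
Position 1: rel=2, running sum=2
Position 2: rel=1, running sum=3
Position 3: rel=4, running sum=7
Position 4: rel=3, running sum=10
Position 5: rel=5, running sum=15
Position 6: rel=3, running sum=18
Position 7: rel=6, running sum=24
CG = 24

24


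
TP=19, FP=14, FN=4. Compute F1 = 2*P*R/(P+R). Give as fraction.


F1 = 2 * P * R / (P + R)
P = TP/(TP+FP) = 19/33 = 19/33
R = TP/(TP+FN) = 19/23 = 19/23
2 * P * R = 2 * 19/33 * 19/23 = 722/759
P + R = 19/33 + 19/23 = 1064/759
F1 = 722/759 / 1064/759 = 19/28

19/28


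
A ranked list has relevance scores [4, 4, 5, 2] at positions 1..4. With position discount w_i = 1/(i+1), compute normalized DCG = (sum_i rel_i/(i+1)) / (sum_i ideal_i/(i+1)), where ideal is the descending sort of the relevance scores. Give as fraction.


Position discount weights w_i = 1/(i+1) for i=1..4:
Weights = [1/2, 1/3, 1/4, 1/5]
Actual relevance: [4, 4, 5, 2]
DCG = 4/2 + 4/3 + 5/4 + 2/5 = 299/60
Ideal relevance (sorted desc): [5, 4, 4, 2]
Ideal DCG = 5/2 + 4/3 + 4/4 + 2/5 = 157/30
nDCG = DCG / ideal_DCG = 299/60 / 157/30 = 299/314

299/314


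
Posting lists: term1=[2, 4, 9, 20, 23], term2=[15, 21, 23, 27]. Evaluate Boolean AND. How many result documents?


Boolean AND: find intersection of posting lists
term1 docs: [2, 4, 9, 20, 23]
term2 docs: [15, 21, 23, 27]
Intersection: [23]
|intersection| = 1

1


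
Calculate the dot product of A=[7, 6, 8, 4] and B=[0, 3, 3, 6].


Dot product = sum of element-wise products
A[0]*B[0] = 7*0 = 0
A[1]*B[1] = 6*3 = 18
A[2]*B[2] = 8*3 = 24
A[3]*B[3] = 4*6 = 24
Sum = 0 + 18 + 24 + 24 = 66

66


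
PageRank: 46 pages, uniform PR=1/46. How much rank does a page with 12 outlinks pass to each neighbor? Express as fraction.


Initial PR = 1/46 = 1/46
Outlinks = 12
Contribution per link = PR / outlinks
= 1/46 / 12
= 1/552

1/552


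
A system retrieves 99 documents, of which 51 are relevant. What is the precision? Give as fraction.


Precision = relevant_retrieved / total_retrieved
= 51 / 99
= 51 / (51 + 48)
= 17/33

17/33


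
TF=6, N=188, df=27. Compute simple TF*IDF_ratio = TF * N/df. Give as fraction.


TF * (N/df)
= 6 * (188/27)
= 6 * 188/27
= 376/9

376/9


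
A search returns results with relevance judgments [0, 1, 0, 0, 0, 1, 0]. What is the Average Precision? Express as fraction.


Computing P@k for each relevant position:
Position 1: not relevant
Position 2: relevant, P@2 = 1/2 = 1/2
Position 3: not relevant
Position 4: not relevant
Position 5: not relevant
Position 6: relevant, P@6 = 2/6 = 1/3
Position 7: not relevant
Sum of P@k = 1/2 + 1/3 = 5/6
AP = 5/6 / 2 = 5/12

5/12


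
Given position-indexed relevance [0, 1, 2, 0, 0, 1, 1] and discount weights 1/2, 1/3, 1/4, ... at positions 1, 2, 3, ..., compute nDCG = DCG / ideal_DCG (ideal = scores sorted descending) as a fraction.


Position discount weights w_i = 1/(i+1) for i=1..7:
Weights = [1/2, 1/3, 1/4, 1/5, 1/6, 1/7, 1/8]
Actual relevance: [0, 1, 2, 0, 0, 1, 1]
DCG = 0/2 + 1/3 + 2/4 + 0/5 + 0/6 + 1/7 + 1/8 = 185/168
Ideal relevance (sorted desc): [2, 1, 1, 1, 0, 0, 0]
Ideal DCG = 2/2 + 1/3 + 1/4 + 1/5 + 0/6 + 0/7 + 0/8 = 107/60
nDCG = DCG / ideal_DCG = 185/168 / 107/60 = 925/1498

925/1498


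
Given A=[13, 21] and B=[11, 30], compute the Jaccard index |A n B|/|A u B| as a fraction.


A intersect B = []
|A intersect B| = 0
A union B = [11, 13, 21, 30]
|A union B| = 4
Jaccard = 0/4 = 0

0


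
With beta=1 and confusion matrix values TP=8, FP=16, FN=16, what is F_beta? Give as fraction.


P = TP/(TP+FP) = 8/24 = 1/3
R = TP/(TP+FN) = 8/24 = 1/3
beta^2 = 1^2 = 1
(1 + beta^2) = 2
Numerator = (1+beta^2)*P*R = 2/9
Denominator = beta^2*P + R = 1/3 + 1/3 = 2/3
F_beta = 1/3

1/3


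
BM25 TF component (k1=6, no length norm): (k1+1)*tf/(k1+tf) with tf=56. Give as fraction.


BM25 TF component = (k1+1)*tf / (k1+tf)
k1 = 6, tf = 56
Numerator = (6+1)*56 = 392
Denominator = 6 + 56 = 62
= 392/62 = 196/31

196/31


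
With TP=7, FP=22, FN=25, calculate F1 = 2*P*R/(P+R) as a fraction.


F1 = 2 * P * R / (P + R)
P = TP/(TP+FP) = 7/29 = 7/29
R = TP/(TP+FN) = 7/32 = 7/32
2 * P * R = 2 * 7/29 * 7/32 = 49/464
P + R = 7/29 + 7/32 = 427/928
F1 = 49/464 / 427/928 = 14/61

14/61


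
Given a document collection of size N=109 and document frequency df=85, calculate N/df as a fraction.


IDF ratio = N / df
= 109 / 85
= 109/85

109/85


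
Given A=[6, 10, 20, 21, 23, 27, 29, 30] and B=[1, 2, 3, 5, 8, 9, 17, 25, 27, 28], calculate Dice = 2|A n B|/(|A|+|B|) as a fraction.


A intersect B = [27]
|A intersect B| = 1
|A| = 8, |B| = 10
Dice = 2*1 / (8+10)
= 2 / 18 = 1/9

1/9


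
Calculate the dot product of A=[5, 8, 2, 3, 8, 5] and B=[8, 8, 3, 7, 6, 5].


Dot product = sum of element-wise products
A[0]*B[0] = 5*8 = 40
A[1]*B[1] = 8*8 = 64
A[2]*B[2] = 2*3 = 6
A[3]*B[3] = 3*7 = 21
A[4]*B[4] = 8*6 = 48
A[5]*B[5] = 5*5 = 25
Sum = 40 + 64 + 6 + 21 + 48 + 25 = 204

204


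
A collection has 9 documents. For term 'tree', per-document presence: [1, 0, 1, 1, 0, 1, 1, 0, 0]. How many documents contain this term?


Checking each document for 'tree':
Doc 1: present
Doc 2: absent
Doc 3: present
Doc 4: present
Doc 5: absent
Doc 6: present
Doc 7: present
Doc 8: absent
Doc 9: absent
df = sum of presences = 1 + 0 + 1 + 1 + 0 + 1 + 1 + 0 + 0 = 5

5


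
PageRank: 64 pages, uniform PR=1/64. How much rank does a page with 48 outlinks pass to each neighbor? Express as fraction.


Initial PR = 1/64 = 1/64
Outlinks = 48
Contribution per link = PR / outlinks
= 1/64 / 48
= 1/3072

1/3072


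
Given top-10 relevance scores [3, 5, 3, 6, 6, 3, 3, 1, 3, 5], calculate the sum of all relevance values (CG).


Cumulative Gain = sum of relevance scores
Position 1: rel=3, running sum=3
Position 2: rel=5, running sum=8
Position 3: rel=3, running sum=11
Position 4: rel=6, running sum=17
Position 5: rel=6, running sum=23
Position 6: rel=3, running sum=26
Position 7: rel=3, running sum=29
Position 8: rel=1, running sum=30
Position 9: rel=3, running sum=33
Position 10: rel=5, running sum=38
CG = 38

38


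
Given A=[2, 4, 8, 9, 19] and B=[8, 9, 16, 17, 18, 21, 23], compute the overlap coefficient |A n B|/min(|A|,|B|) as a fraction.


A intersect B = [8, 9]
|A intersect B| = 2
min(|A|, |B|) = min(5, 7) = 5
Overlap = 2 / 5 = 2/5

2/5


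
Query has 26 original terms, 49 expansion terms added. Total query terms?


Original terms: 26
Expansion terms: 49
Total = 26 + 49 = 75

75


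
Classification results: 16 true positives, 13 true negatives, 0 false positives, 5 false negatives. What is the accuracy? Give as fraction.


Accuracy = (TP + TN) / (TP + TN + FP + FN)
TP + TN = 16 + 13 = 29
Total = 16 + 13 + 0 + 5 = 34
Accuracy = 29 / 34 = 29/34

29/34


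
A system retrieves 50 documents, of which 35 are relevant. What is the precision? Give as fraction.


Precision = relevant_retrieved / total_retrieved
= 35 / 50
= 35 / (35 + 15)
= 7/10

7/10


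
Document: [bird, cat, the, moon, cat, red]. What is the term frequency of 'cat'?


Document has 6 words
Scanning for 'cat':
Found at positions: [1, 4]
Count = 2

2


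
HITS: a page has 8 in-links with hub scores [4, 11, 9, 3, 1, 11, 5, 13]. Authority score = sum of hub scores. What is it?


Authority = sum of hub scores of in-linkers
In-link 1: hub score = 4
In-link 2: hub score = 11
In-link 3: hub score = 9
In-link 4: hub score = 3
In-link 5: hub score = 1
In-link 6: hub score = 11
In-link 7: hub score = 5
In-link 8: hub score = 13
Authority = 4 + 11 + 9 + 3 + 1 + 11 + 5 + 13 = 57

57


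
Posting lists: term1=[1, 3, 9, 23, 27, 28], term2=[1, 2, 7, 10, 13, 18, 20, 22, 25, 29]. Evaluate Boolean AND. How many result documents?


Boolean AND: find intersection of posting lists
term1 docs: [1, 3, 9, 23, 27, 28]
term2 docs: [1, 2, 7, 10, 13, 18, 20, 22, 25, 29]
Intersection: [1]
|intersection| = 1

1


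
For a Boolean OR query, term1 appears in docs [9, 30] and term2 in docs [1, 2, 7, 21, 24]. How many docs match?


Boolean OR: find union of posting lists
term1 docs: [9, 30]
term2 docs: [1, 2, 7, 21, 24]
Union: [1, 2, 7, 9, 21, 24, 30]
|union| = 7

7


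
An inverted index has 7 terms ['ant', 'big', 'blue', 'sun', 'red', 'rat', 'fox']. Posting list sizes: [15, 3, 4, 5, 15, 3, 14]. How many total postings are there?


Summing posting list sizes:
'ant': 15 postings
'big': 3 postings
'blue': 4 postings
'sun': 5 postings
'red': 15 postings
'rat': 3 postings
'fox': 14 postings
Total = 15 + 3 + 4 + 5 + 15 + 3 + 14 = 59

59


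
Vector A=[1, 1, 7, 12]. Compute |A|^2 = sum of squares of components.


|A|^2 = sum of squared components
A[0]^2 = 1^2 = 1
A[1]^2 = 1^2 = 1
A[2]^2 = 7^2 = 49
A[3]^2 = 12^2 = 144
Sum = 1 + 1 + 49 + 144 = 195

195


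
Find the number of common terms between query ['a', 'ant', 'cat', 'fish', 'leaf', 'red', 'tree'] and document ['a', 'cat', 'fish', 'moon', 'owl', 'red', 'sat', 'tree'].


Query terms: ['a', 'ant', 'cat', 'fish', 'leaf', 'red', 'tree']
Document terms: ['a', 'cat', 'fish', 'moon', 'owl', 'red', 'sat', 'tree']
Common terms: ['a', 'cat', 'fish', 'red', 'tree']
Overlap count = 5

5


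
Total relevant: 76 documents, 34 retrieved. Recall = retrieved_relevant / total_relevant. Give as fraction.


Recall = retrieved_relevant / total_relevant
= 34 / 76
= 34 / (34 + 42)
= 17/38

17/38


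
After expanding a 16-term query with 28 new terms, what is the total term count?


Original terms: 16
Expansion terms: 28
Total = 16 + 28 = 44

44


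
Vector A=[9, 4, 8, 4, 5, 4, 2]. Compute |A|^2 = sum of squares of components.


|A|^2 = sum of squared components
A[0]^2 = 9^2 = 81
A[1]^2 = 4^2 = 16
A[2]^2 = 8^2 = 64
A[3]^2 = 4^2 = 16
A[4]^2 = 5^2 = 25
A[5]^2 = 4^2 = 16
A[6]^2 = 2^2 = 4
Sum = 81 + 16 + 64 + 16 + 25 + 16 + 4 = 222

222


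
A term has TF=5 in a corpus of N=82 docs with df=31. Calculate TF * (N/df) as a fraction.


TF * (N/df)
= 5 * (82/31)
= 5 * 82/31
= 410/31

410/31


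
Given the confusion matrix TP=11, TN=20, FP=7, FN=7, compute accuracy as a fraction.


Accuracy = (TP + TN) / (TP + TN + FP + FN)
TP + TN = 11 + 20 = 31
Total = 11 + 20 + 7 + 7 = 45
Accuracy = 31 / 45 = 31/45

31/45
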